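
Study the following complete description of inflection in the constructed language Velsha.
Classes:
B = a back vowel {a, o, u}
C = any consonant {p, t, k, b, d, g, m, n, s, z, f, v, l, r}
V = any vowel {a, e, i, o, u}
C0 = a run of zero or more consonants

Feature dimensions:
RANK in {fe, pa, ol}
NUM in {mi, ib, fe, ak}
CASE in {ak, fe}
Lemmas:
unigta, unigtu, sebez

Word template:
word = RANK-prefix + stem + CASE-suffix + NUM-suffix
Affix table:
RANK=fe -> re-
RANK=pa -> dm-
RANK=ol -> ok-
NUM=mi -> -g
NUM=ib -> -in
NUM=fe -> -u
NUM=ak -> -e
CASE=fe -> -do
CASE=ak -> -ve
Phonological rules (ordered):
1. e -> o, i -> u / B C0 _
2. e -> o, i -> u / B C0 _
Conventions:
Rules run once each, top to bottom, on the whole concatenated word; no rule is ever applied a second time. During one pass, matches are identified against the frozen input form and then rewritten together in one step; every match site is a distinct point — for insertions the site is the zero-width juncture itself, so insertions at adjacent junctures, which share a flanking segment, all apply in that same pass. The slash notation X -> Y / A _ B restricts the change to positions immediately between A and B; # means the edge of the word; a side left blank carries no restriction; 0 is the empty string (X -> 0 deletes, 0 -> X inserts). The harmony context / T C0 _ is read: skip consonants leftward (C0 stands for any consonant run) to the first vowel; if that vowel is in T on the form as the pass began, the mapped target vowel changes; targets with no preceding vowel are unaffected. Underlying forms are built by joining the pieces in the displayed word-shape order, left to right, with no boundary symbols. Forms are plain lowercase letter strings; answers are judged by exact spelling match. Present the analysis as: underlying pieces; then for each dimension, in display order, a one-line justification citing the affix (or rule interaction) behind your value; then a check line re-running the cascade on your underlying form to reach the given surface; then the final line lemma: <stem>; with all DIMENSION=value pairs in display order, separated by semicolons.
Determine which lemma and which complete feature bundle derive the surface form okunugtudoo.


underlying: ok-unigtu-do-e
RANK=ol - signalled by the affix ok-
NUM=ak - signalled by the affix -e
CASE=fe - signalled by the affix -do
check: okunigtudoe -> okunugtudoo -> okunugtudoo
lemma: unigtu; RANK=ol; NUM=ak; CASE=fe


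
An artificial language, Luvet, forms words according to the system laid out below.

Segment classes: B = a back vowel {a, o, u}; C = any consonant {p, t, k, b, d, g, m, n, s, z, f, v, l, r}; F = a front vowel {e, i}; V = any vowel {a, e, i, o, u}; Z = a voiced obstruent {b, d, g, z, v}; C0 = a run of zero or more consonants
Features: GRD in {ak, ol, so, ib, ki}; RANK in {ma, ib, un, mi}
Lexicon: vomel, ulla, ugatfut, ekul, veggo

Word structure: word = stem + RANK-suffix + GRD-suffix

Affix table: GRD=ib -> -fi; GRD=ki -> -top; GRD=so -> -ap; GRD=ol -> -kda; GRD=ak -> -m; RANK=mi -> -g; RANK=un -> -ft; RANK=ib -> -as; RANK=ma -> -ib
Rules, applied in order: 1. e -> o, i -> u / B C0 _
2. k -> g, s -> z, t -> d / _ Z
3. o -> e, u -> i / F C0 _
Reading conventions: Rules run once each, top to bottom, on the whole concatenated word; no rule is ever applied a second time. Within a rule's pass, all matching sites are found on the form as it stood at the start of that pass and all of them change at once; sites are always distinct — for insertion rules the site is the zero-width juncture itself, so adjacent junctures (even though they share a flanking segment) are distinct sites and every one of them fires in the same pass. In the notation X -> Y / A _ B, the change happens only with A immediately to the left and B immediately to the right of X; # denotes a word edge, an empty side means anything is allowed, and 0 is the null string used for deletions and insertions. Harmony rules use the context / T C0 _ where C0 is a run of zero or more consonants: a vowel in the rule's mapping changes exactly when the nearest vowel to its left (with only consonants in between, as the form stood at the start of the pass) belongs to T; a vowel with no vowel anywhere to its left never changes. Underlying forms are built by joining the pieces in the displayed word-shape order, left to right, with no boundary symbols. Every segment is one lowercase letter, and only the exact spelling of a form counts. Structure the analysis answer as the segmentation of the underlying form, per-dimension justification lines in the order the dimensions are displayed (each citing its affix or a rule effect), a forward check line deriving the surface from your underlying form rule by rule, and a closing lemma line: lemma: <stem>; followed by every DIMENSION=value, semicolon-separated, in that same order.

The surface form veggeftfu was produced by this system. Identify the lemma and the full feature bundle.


underlying: veggo-ft-fi
GRD=ib - signalled by the affix -fi
RANK=un - signalled by the affix -ft
check: veggoftfi -> veggoftfu -> veggoftfu -> veggeftfu
lemma: veggo; GRD=ib; RANK=un


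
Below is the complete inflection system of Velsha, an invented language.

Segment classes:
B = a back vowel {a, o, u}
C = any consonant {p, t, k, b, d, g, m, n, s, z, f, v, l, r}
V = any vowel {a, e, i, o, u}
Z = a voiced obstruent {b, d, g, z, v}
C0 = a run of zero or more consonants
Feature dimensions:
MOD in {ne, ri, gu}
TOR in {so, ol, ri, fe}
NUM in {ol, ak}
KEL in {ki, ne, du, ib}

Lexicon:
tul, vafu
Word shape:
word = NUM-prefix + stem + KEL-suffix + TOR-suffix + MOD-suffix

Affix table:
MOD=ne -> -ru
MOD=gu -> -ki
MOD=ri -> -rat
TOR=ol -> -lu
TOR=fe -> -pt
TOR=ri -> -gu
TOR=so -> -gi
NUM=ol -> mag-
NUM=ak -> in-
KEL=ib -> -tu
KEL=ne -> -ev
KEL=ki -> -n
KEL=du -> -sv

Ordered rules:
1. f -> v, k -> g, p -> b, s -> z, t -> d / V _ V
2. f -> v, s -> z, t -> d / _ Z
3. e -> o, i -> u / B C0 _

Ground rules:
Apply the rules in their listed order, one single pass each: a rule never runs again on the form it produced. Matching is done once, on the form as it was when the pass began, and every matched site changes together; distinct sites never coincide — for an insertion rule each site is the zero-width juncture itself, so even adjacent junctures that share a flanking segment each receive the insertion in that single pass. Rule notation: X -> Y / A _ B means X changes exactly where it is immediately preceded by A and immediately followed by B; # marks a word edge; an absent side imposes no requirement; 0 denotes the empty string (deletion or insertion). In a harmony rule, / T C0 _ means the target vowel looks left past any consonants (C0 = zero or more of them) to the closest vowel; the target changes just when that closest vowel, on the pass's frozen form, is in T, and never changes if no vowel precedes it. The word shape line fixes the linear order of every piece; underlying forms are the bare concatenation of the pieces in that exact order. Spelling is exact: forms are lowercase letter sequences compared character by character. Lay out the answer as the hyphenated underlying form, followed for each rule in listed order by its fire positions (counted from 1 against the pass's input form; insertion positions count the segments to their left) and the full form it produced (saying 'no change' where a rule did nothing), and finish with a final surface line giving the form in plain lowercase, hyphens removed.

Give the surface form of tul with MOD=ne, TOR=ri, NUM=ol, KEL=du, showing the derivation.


underlying: mag-tul-sv-gu-ru
1. f -> v, k -> g, p -> b, s -> z, t -> d / V _ V: no change
2. f -> v, s -> z, t -> d / _ Z: fires at position(s) 7: magtulzvguru
3. e -> o, i -> u / B C0 _: no change
surface: magtulzvguru


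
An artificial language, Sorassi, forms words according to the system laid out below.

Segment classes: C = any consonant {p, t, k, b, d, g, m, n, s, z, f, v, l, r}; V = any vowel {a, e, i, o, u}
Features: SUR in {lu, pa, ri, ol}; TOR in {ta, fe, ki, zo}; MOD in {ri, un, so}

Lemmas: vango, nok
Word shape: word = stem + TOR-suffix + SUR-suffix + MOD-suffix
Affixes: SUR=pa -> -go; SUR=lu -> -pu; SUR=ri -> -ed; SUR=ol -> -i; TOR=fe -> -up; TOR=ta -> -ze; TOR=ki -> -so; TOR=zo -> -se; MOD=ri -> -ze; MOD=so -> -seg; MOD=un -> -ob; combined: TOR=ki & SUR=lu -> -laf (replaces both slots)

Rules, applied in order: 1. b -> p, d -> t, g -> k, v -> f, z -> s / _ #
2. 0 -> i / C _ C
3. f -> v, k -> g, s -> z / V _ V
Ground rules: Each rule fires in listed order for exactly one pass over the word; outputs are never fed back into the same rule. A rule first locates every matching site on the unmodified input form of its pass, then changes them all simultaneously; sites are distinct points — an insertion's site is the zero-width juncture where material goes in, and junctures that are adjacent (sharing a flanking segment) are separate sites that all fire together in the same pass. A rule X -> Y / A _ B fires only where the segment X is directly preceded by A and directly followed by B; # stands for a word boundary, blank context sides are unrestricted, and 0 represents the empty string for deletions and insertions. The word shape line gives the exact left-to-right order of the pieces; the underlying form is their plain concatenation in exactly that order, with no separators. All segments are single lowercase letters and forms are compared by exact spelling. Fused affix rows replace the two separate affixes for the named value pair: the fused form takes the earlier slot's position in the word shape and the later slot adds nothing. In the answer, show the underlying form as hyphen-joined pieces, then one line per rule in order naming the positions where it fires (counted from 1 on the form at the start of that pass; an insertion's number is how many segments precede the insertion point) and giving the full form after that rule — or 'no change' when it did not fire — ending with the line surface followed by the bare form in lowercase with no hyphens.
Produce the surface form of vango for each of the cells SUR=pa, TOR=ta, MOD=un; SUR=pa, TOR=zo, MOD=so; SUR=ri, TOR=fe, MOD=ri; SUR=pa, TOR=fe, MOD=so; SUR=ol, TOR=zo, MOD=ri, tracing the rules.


cell SUR=pa, TOR=ta, MOD=un:
underlying: vango-ze-go-ob
1. b -> p, d -> t, g -> k, v -> f, z -> s / _ #: fires at position(s) 11: vangozegoop
2. 0 -> i / C _ C: inserts after position(s) 3: vanigozegoop
3. f -> v, k -> g, s -> z / V _ V: no change
surface: vanigozegoop

cell SUR=pa, TOR=zo, MOD=so:
underlying: vango-se-go-seg
1. b -> p, d -> t, g -> k, v -> f, z -> s / _ #: fires at position(s) 12: vangosegosek
2. 0 -> i / C _ C: inserts after position(s) 3: vanigosegosek
3. f -> v, k -> g, s -> z / V _ V: fires at position(s) 7, 11: vanigozegozek
surface: vanigozegozek

cell SUR=ri, TOR=fe, MOD=ri:
underlying: vango-up-ed-ze
1. b -> p, d -> t, g -> k, v -> f, z -> s / _ #: no change
2. 0 -> i / C _ C: inserts after position(s) 3, 9: vanigoupedize
3. f -> v, k -> g, s -> z / V _ V: no change
surface: vanigoupedize

cell SUR=pa, TOR=fe, MOD=so:
underlying: vango-up-go-seg
1. b -> p, d -> t, g -> k, v -> f, z -> s / _ #: fires at position(s) 12: vangoupgosek
2. 0 -> i / C _ C: inserts after position(s) 3, 7: vanigoupigosek
3. f -> v, k -> g, s -> z / V _ V: fires at position(s) 12: vanigoupigozek
surface: vanigoupigozek

cell SUR=ol, TOR=zo, MOD=ri:
underlying: vango-se-i-ze
1. b -> p, d -> t, g -> k, v -> f, z -> s / _ #: no change
2. 0 -> i / C _ C: inserts after position(s) 3: vanigoseize
3. f -> v, k -> g, s -> z / V _ V: fires at position(s) 7: vanigozeize
surface: vanigozeize


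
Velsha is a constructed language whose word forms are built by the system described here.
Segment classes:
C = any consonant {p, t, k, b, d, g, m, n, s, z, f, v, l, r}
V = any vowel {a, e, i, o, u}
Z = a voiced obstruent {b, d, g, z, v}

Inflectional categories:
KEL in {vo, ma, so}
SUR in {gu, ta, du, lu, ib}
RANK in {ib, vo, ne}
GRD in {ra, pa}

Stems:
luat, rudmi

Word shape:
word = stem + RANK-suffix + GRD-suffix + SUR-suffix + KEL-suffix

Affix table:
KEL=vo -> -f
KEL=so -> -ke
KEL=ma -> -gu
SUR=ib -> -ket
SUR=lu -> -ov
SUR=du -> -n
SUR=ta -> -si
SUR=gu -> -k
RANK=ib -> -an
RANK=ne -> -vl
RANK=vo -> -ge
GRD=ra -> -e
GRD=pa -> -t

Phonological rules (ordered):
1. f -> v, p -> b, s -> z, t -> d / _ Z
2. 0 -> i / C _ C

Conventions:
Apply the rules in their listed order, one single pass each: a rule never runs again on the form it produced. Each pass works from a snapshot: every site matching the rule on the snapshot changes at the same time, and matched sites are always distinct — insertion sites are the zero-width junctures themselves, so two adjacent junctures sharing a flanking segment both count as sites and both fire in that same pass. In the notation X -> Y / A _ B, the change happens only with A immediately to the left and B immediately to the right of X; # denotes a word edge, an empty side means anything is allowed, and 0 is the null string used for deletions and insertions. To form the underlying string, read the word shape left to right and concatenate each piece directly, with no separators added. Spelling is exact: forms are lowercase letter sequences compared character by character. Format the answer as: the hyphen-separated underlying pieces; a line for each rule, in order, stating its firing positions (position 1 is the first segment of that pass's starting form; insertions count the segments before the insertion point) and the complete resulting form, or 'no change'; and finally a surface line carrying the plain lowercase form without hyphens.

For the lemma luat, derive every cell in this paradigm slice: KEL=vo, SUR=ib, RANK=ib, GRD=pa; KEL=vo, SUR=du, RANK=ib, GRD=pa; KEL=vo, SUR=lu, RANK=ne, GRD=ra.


cell KEL=vo, SUR=ib, RANK=ib, GRD=pa:
underlying: luat-an-t-ket-f
1. f -> v, p -> b, s -> z, t -> d / _ Z: no change
2. 0 -> i / C _ C: inserts after position(s) 6, 7, 10: luatanitiketif
surface: luatanitiketif

cell KEL=vo, SUR=du, RANK=ib, GRD=pa:
underlying: luat-an-t-n-f
1. f -> v, p -> b, s -> z, t -> d / _ Z: no change
2. 0 -> i / C _ C: inserts after position(s) 6, 7, 8: luatanitinif
surface: luatanitinif

cell KEL=vo, SUR=lu, RANK=ne, GRD=ra:
underlying: luat-vl-e-ov-f
1. f -> v, p -> b, s -> z, t -> d / _ Z: fires at position(s) 4: luadvleovf
2. 0 -> i / C _ C: inserts after position(s) 4, 5, 9: luadivileovif
surface: luadivileovif


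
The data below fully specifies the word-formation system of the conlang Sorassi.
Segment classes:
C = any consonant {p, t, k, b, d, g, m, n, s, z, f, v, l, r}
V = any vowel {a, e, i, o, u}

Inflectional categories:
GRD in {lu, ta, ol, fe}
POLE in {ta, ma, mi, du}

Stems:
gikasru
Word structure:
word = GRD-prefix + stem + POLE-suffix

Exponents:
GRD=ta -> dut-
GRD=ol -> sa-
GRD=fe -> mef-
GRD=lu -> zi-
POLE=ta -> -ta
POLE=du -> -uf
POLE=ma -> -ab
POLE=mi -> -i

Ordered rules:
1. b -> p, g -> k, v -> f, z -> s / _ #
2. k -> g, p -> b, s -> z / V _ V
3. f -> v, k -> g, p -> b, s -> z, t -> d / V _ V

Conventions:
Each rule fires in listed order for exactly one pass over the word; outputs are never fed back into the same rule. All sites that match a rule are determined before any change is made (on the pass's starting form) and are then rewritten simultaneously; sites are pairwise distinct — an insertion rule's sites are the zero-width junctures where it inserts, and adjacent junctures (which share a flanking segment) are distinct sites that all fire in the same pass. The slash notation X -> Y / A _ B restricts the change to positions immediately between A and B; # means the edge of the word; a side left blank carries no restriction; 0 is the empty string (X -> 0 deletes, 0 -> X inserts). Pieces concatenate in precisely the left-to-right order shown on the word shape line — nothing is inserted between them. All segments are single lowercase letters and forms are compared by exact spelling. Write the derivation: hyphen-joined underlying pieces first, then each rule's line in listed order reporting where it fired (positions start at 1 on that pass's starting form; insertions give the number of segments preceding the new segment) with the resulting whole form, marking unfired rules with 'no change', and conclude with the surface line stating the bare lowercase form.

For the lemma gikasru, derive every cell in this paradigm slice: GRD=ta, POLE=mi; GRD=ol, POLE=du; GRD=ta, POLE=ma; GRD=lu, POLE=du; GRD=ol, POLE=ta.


cell GRD=ta, POLE=mi:
underlying: dut-gikasru-i
1. b -> p, g -> k, v -> f, z -> s / _ #: no change
2. k -> g, p -> b, s -> z / V _ V: fires at position(s) 6: dutgigasrui
3. f -> v, k -> g, p -> b, s -> z, t -> d / V _ V: no change
surface: dutgigasrui

cell GRD=ol, POLE=du:
underlying: sa-gikasru-uf
1. b -> p, g -> k, v -> f, z -> s / _ #: no change
2. k -> g, p -> b, s -> z / V _ V: fires at position(s) 5: sagigasruuf
3. f -> v, k -> g, p -> b, s -> z, t -> d / V _ V: no change
surface: sagigasruuf

cell GRD=ta, POLE=ma:
underlying: dut-gikasru-ab
1. b -> p, g -> k, v -> f, z -> s / _ #: fires at position(s) 12: dutgikasruap
2. k -> g, p -> b, s -> z / V _ V: fires at position(s) 6: dutgigasruap
3. f -> v, k -> g, p -> b, s -> z, t -> d / V _ V: no change
surface: dutgigasruap

cell GRD=lu, POLE=du:
underlying: zi-gikasru-uf
1. b -> p, g -> k, v -> f, z -> s / _ #: no change
2. k -> g, p -> b, s -> z / V _ V: fires at position(s) 5: zigigasruuf
3. f -> v, k -> g, p -> b, s -> z, t -> d / V _ V: no change
surface: zigigasruuf

cell GRD=ol, POLE=ta:
underlying: sa-gikasru-ta
1. b -> p, g -> k, v -> f, z -> s / _ #: no change
2. k -> g, p -> b, s -> z / V _ V: fires at position(s) 5: sagigasruta
3. f -> v, k -> g, p -> b, s -> z, t -> d / V _ V: fires at position(s) 10: sagigasruda
surface: sagigasruda


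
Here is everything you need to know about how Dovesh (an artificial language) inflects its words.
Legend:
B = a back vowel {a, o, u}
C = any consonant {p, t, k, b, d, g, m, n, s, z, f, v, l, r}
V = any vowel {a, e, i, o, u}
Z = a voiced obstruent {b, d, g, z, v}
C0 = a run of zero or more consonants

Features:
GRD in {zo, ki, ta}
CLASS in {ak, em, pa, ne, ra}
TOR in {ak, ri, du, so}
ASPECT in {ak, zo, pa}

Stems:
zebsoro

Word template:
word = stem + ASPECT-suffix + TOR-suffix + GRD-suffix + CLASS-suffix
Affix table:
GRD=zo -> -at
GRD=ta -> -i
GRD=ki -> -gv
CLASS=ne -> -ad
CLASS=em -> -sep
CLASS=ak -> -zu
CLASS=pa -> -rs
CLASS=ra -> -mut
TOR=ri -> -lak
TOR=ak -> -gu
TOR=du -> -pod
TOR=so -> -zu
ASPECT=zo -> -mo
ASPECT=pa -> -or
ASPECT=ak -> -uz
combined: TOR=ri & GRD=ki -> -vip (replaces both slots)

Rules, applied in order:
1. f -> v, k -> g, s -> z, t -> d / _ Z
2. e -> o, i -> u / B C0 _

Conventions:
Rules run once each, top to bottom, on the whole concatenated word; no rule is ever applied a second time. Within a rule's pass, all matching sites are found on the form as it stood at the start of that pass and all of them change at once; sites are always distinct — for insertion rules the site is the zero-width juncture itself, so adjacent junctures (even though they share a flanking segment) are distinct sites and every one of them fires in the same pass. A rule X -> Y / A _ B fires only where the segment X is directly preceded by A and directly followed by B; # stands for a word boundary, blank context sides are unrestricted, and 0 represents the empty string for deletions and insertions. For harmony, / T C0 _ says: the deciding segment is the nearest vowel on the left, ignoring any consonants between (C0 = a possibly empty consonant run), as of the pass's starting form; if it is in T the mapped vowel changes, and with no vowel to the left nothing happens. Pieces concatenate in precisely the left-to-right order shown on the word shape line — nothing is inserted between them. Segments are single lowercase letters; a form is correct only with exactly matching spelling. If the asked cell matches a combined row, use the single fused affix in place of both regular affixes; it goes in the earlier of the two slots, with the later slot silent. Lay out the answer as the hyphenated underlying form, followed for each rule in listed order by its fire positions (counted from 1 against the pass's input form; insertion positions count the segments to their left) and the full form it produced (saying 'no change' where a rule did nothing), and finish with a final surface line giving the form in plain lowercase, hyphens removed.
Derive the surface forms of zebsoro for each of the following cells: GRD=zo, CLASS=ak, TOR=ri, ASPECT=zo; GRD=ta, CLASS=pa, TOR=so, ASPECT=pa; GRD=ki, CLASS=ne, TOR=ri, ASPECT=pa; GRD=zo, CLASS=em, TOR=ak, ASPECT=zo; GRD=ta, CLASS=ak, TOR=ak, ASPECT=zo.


cell GRD=zo, CLASS=ak, TOR=ri, ASPECT=zo:
underlying: zebsoro-mo-lak-at-zu
1. f -> v, k -> g, s -> z, t -> d / _ Z: fires at position(s) 14: zebsoromolakadzu
2. e -> o, i -> u / B C0 _: no change
surface: zebsoromolakadzu

cell GRD=ta, CLASS=pa, TOR=so, ASPECT=pa:
underlying: zebsoro-or-zu-i-rs
1. f -> v, k -> g, s -> z, t -> d / _ Z: no change
2. e -> o, i -> u / B C0 _: fires at position(s) 12: zebsoroorzuurs
surface: zebsoroorzuurs

cell GRD=ki, CLASS=ne, TOR=ri, ASPECT=pa:
underlying: zebsoro-or-vip-ad
1. f -> v, k -> g, s -> z, t -> d / _ Z: no change
2. e -> o, i -> u / B C0 _: fires at position(s) 11: zebsoroorvupad
surface: zebsoroorvupad

cell GRD=zo, CLASS=em, TOR=ak, ASPECT=zo:
underlying: zebsoro-mo-gu-at-sep
1. f -> v, k -> g, s -> z, t -> d / _ Z: no change
2. e -> o, i -> u / B C0 _: fires at position(s) 15: zebsoromoguatsop
surface: zebsoromoguatsop

cell GRD=ta, CLASS=ak, TOR=ak, ASPECT=zo:
underlying: zebsoro-mo-gu-i-zu
1. f -> v, k -> g, s -> z, t -> d / _ Z: no change
2. e -> o, i -> u / B C0 _: fires at position(s) 12: zebsoromoguuzu
surface: zebsoromoguuzu


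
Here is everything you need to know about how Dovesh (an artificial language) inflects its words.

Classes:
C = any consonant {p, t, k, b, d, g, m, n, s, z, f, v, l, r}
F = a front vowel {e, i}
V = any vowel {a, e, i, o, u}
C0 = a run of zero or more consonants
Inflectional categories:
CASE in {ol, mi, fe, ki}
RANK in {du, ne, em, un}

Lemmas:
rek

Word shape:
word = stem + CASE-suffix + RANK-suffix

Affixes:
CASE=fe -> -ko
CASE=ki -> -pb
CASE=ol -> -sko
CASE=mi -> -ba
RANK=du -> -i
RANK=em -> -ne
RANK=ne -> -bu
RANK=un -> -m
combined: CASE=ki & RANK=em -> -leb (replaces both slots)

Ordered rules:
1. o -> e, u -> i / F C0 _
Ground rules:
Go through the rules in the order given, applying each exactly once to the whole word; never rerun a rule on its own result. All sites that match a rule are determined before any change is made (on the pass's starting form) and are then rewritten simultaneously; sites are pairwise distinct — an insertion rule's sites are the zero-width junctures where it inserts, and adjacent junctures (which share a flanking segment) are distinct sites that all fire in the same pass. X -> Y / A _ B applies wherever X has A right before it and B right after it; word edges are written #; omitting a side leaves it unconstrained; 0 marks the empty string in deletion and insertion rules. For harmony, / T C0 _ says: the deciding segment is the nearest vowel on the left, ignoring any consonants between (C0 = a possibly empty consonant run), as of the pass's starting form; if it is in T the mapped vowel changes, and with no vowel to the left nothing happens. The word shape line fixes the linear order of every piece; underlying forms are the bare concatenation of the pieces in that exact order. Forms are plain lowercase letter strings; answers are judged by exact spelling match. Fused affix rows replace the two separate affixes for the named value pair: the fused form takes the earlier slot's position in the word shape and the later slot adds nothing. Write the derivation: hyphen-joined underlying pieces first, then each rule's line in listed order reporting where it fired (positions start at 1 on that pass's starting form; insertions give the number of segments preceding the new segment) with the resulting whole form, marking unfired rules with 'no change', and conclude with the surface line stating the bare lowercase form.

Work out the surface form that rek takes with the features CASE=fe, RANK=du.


underlying: rek-ko-i
1. o -> e, u -> i / F C0 _: fires at position(s) 5: rekkei
surface: rekkei


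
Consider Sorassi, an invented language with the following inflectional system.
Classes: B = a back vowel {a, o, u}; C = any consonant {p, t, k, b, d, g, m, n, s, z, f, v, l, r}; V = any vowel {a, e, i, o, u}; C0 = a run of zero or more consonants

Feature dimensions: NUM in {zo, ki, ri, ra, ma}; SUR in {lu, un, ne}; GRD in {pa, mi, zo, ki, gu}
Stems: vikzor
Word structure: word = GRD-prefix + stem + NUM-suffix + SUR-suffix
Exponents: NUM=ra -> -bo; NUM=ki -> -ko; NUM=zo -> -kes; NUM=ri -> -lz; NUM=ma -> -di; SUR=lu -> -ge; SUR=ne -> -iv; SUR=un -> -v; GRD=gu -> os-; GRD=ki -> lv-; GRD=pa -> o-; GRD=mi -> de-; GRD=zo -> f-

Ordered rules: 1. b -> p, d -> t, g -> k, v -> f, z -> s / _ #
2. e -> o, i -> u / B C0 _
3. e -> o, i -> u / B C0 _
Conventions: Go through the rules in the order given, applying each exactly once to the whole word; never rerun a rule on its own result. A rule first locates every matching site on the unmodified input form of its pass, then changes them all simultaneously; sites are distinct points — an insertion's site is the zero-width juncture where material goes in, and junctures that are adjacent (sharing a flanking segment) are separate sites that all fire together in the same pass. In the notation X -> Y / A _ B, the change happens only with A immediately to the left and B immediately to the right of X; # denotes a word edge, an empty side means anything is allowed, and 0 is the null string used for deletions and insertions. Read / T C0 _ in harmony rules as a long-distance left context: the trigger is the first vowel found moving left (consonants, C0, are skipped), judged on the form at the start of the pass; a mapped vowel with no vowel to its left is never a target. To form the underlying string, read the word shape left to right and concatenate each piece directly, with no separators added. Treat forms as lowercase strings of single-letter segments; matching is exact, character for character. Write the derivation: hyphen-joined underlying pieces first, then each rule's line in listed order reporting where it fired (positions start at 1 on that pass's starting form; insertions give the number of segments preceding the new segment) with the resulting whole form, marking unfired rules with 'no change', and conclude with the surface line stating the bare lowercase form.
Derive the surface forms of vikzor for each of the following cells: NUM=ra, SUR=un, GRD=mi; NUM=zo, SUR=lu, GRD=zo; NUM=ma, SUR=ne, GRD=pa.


cell NUM=ra, SUR=un, GRD=mi:
underlying: de-vikzor-bo-v
1. b -> p, d -> t, g -> k, v -> f, z -> s / _ #: fires at position(s) 11: devikzorbof
2. e -> o, i -> u / B C0 _: no change
3. e -> o, i -> u / B C0 _: no change
surface: devikzorbof

cell NUM=zo, SUR=lu, GRD=zo:
underlying: f-vikzor-kes-ge
1. b -> p, d -> t, g -> k, v -> f, z -> s / _ #: no change
2. e -> o, i -> u / B C0 _: fires at position(s) 9: fvikzorkosge
3. e -> o, i -> u / B C0 _: fires at position(s) 12: fvikzorkosgo
surface: fvikzorkosgo

cell NUM=ma, SUR=ne, GRD=pa:
underlying: o-vikzor-di-iv
1. b -> p, d -> t, g -> k, v -> f, z -> s / _ #: fires at position(s) 11: ovikzordiif
2. e -> o, i -> u / B C0 _: fires at position(s) 3, 9: ovukzorduif
3. e -> o, i -> u / B C0 _: fires at position(s) 10: ovukzorduuf
surface: ovukzorduuf


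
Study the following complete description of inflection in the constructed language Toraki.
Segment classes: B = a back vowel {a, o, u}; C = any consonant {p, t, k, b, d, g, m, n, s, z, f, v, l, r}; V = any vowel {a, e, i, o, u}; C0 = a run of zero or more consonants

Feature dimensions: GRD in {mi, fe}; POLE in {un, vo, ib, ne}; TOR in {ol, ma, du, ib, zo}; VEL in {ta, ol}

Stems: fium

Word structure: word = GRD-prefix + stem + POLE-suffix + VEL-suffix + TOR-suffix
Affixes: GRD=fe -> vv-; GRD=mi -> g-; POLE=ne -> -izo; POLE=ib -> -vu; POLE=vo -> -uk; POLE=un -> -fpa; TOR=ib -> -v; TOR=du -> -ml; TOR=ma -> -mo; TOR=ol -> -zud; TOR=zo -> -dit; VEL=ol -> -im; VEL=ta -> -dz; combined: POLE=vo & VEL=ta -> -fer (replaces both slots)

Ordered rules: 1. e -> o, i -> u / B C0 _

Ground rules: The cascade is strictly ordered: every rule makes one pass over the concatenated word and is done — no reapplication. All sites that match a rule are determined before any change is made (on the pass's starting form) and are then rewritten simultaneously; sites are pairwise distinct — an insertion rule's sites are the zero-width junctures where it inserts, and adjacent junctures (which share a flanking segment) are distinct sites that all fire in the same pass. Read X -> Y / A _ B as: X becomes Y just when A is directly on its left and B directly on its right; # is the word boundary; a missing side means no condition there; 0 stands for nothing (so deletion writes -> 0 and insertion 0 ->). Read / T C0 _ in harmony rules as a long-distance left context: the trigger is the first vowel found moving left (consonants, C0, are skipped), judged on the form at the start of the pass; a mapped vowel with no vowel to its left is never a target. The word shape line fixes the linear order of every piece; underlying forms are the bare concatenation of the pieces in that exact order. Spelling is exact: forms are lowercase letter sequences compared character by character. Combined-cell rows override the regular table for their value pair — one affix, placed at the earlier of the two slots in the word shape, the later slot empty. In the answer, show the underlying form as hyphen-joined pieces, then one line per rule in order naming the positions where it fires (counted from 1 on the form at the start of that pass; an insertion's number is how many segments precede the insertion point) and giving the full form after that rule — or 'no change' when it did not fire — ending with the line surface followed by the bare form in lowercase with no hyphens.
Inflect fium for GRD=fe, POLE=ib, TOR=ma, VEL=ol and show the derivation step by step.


underlying: vv-fium-vu-im-mo
1. e -> o, i -> u / B C0 _: fires at position(s) 9: vvfiumvuummo
surface: vvfiumvuummo


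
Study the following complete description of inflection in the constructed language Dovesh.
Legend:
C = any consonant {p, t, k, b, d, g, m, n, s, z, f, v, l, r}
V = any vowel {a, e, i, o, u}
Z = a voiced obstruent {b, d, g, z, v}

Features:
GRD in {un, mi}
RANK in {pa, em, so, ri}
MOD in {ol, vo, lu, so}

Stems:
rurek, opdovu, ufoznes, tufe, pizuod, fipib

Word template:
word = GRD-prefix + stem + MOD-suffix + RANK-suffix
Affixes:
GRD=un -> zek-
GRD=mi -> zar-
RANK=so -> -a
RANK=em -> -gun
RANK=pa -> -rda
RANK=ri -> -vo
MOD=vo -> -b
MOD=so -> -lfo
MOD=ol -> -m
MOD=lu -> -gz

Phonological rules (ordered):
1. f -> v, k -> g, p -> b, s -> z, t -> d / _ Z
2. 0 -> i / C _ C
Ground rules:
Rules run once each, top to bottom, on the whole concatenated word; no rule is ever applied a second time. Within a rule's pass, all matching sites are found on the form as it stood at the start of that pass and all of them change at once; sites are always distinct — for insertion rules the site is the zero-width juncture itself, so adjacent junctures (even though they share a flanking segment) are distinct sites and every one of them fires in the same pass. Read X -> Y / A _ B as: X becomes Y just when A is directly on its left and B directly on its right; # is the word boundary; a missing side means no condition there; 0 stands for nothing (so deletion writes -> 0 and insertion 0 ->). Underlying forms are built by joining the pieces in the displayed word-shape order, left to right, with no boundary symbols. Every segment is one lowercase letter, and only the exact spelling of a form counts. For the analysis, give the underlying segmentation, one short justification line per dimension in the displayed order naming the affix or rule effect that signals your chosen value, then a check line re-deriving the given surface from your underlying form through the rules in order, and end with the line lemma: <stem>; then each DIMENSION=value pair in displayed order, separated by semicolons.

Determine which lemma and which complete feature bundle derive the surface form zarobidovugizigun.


underlying: zar-opdovu-gz-gun
GRD=mi - signalled by the affix zar-
RANK=em - signalled by the affix -gun
MOD=lu - signalled by the affix -gz
check: zaropdovugzgun -> zarobdovugzgun -> zarobidovugizigun
lemma: opdovu; GRD=mi; RANK=em; MOD=lu


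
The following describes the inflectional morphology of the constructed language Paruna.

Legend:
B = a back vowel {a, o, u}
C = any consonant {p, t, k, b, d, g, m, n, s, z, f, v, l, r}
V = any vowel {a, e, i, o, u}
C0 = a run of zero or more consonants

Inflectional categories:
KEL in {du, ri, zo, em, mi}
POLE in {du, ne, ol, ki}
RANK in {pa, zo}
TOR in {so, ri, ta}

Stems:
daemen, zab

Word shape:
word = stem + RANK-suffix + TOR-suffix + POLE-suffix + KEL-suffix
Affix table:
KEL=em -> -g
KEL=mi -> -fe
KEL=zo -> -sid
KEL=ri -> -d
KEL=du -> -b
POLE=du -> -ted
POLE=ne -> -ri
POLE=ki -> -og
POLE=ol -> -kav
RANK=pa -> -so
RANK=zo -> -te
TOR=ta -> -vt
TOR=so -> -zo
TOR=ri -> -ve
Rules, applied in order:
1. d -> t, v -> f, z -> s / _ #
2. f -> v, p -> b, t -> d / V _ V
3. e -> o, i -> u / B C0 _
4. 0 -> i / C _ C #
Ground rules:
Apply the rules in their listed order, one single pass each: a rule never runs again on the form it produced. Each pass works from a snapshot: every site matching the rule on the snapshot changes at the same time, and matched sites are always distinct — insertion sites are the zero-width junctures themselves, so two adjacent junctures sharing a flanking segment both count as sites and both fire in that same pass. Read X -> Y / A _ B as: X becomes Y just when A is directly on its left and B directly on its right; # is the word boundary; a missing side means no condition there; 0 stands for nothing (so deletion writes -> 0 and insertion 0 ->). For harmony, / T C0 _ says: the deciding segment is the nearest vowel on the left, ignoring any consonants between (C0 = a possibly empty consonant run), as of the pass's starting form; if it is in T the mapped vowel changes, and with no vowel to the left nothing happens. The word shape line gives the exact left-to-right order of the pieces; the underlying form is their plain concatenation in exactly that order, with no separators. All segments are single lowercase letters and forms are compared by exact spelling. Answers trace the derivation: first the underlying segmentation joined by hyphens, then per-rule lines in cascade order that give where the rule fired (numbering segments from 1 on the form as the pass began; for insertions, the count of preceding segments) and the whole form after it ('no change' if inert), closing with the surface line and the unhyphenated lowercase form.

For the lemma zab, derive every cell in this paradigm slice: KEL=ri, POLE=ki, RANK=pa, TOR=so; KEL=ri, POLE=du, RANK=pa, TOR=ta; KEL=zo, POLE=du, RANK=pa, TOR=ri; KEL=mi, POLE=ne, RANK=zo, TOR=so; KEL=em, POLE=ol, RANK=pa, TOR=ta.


cell KEL=ri, POLE=ki, RANK=pa, TOR=so:
underlying: zab-so-zo-og-d
1. d -> t, v -> f, z -> s / _ #: fires at position(s) 10: zabsozoogt
2. f -> v, p -> b, t -> d / V _ V: no change
3. e -> o, i -> u / B C0 _: no change
4. 0 -> i / C _ C #: inserts after position(s) 9: zabsozoogit
surface: zabsozoogit

cell KEL=ri, POLE=du, RANK=pa, TOR=ta:
underlying: zab-so-vt-ted-d
1. d -> t, v -> f, z -> s / _ #: fires at position(s) 11: zabsovttedt
2. f -> v, p -> b, t -> d / V _ V: no change
3. e -> o, i -> u / B C0 _: fires at position(s) 9: zabsovttodt
4. 0 -> i / C _ C #: inserts after position(s) 10: zabsovttodit
surface: zabsovttodit

cell KEL=zo, POLE=du, RANK=pa, TOR=ri:
underlying: zab-so-ve-ted-sid
1. d -> t, v -> f, z -> s / _ #: fires at position(s) 13: zabsovetedsit
2. f -> v, p -> b, t -> d / V _ V: fires at position(s) 8: zabsovededsit
3. e -> o, i -> u / B C0 _: fires at position(s) 7: zabsovodedsit
4. 0 -> i / C _ C #: no change
surface: zabsovodedsit

cell KEL=mi, POLE=ne, RANK=zo, TOR=so:
underlying: zab-te-zo-ri-fe
1. d -> t, v -> f, z -> s / _ #: no change
2. f -> v, p -> b, t -> d / V _ V: fires at position(s) 10: zabtezorive
3. e -> o, i -> u / B C0 _: fires at position(s) 5, 9: zabtozoruve
4. 0 -> i / C _ C #: no change
surface: zabtozoruve

cell KEL=em, POLE=ol, RANK=pa, TOR=ta:
underlying: zab-so-vt-kav-g
1. d -> t, v -> f, z -> s / _ #: no change
2. f -> v, p -> b, t -> d / V _ V: no change
3. e -> o, i -> u / B C0 _: no change
4. 0 -> i / C _ C #: inserts after position(s) 10: zabsovtkavig
surface: zabsovtkavig


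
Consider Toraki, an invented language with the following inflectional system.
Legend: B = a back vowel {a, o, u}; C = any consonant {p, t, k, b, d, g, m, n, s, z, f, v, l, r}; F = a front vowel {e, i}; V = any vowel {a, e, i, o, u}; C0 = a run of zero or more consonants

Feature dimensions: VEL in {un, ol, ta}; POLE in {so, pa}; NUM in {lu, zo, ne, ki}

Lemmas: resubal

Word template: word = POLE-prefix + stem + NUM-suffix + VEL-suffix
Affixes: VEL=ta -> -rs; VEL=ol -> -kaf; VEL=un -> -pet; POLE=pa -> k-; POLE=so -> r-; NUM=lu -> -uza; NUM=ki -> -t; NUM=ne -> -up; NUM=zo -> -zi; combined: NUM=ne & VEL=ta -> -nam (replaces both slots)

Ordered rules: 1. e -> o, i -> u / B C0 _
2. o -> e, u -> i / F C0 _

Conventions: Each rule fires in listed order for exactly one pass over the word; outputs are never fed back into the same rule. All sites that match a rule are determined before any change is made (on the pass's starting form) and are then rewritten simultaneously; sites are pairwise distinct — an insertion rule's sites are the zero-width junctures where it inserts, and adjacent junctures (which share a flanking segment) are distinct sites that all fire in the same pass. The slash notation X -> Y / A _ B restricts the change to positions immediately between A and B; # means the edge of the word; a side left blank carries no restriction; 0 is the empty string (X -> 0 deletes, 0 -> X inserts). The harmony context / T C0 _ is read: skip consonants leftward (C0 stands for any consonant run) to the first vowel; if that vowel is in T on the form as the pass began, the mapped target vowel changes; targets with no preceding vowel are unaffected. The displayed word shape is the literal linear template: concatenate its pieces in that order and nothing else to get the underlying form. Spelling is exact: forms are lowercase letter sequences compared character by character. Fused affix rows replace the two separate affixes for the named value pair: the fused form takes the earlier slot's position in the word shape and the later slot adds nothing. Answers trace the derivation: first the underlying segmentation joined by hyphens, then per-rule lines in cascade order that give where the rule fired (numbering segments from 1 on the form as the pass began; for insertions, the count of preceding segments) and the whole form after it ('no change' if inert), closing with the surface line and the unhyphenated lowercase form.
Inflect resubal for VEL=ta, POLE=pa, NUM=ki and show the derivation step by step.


underlying: k-resubal-t-rs
1. e -> o, i -> u / B C0 _: no change
2. o -> e, u -> i / F C0 _: fires at position(s) 5: kresibaltrs
surface: kresibaltrs


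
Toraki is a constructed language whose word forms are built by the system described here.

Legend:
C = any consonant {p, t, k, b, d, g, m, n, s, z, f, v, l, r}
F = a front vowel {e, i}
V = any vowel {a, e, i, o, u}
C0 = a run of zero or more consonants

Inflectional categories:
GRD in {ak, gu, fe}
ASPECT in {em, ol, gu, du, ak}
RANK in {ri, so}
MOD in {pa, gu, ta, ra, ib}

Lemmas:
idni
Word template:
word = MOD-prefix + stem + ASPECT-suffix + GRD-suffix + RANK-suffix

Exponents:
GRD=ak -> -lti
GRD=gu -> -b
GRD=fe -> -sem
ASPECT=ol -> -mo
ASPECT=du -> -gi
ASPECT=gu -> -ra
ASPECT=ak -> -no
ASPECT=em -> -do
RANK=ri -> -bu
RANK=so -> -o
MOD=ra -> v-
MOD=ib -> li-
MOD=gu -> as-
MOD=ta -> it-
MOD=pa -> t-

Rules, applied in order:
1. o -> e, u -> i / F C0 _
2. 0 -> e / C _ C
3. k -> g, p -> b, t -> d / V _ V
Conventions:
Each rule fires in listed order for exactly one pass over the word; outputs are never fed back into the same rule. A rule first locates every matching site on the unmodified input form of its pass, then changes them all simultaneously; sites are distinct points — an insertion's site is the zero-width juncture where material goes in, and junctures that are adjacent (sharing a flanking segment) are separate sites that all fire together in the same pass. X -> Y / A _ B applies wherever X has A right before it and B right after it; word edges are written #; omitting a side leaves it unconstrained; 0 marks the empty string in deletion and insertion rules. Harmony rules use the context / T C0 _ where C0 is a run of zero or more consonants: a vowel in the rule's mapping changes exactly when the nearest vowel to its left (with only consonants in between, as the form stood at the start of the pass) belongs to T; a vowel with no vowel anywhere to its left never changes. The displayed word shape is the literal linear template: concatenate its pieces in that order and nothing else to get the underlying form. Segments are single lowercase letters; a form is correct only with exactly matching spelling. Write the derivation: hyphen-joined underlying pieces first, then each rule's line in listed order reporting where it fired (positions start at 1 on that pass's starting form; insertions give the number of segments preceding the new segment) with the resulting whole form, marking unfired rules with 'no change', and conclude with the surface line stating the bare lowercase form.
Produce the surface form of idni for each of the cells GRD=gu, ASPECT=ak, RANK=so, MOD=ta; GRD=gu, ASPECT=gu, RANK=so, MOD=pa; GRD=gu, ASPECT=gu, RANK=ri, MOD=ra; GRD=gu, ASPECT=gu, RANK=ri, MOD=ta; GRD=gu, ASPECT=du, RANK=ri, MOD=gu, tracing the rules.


cell GRD=gu, ASPECT=ak, RANK=so, MOD=ta:
underlying: it-idni-no-b-o
1. o -> e, u -> i / F C0 _: fires at position(s) 8: itidninebo
2. 0 -> e / C _ C: inserts after position(s) 4: itideninebo
3. k -> g, p -> b, t -> d / V _ V: fires at position(s) 2: idideninebo
surface: idideninebo

cell GRD=gu, ASPECT=gu, RANK=so, MOD=pa:
underlying: t-idni-ra-b-o
1. o -> e, u -> i / F C0 _: no change
2. 0 -> e / C _ C: inserts after position(s) 3: tidenirabo
3. k -> g, p -> b, t -> d / V _ V: no change
surface: tidenirabo

cell GRD=gu, ASPECT=gu, RANK=ri, MOD=ra:
underlying: v-idni-ra-b-bu
1. o -> e, u -> i / F C0 _: no change
2. 0 -> e / C _ C: inserts after position(s) 3, 8: videnirabebu
3. k -> g, p -> b, t -> d / V _ V: no change
surface: videnirabebu

cell GRD=gu, ASPECT=gu, RANK=ri, MOD=ta:
underlying: it-idni-ra-b-bu
1. o -> e, u -> i / F C0 _: no change
2. 0 -> e / C _ C: inserts after position(s) 4, 9: itidenirabebu
3. k -> g, p -> b, t -> d / V _ V: fires at position(s) 2: ididenirabebu
surface: ididenirabebu

cell GRD=gu, ASPECT=du, RANK=ri, MOD=gu:
underlying: as-idni-gi-b-bu
1. o -> e, u -> i / F C0 _: fires at position(s) 11: asidnigibbi
2. 0 -> e / C _ C: inserts after position(s) 4, 9: asidenigibebi
3. k -> g, p -> b, t -> d / V _ V: no change
surface: asidenigibebi
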